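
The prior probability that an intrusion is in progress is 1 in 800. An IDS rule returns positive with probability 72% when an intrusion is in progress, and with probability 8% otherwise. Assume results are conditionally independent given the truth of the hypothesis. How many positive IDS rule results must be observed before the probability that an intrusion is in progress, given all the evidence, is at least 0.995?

6

Prior odds = 0.00125/0.99875 = 1/799.
Likelihood ratio of a positive result = 0.72/0.08 = 9.
Target odds: 0.995 ÷ 0.005 = 199.
Require 9ⁿ ≥ 199 ÷ (1/799) = 159001.
9⁵ = 59049 falls short of 159001 but 9⁶ = 531441 reaches it, so n = 6.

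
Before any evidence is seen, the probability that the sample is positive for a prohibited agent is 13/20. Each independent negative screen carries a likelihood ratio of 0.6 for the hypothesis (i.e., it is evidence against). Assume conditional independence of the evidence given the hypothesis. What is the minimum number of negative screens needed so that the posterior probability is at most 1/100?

11

Prior odds: 0.65 ÷ 0.35 = 13/7.
Likelihood ratio per negative screen = 0.6.
Target posterior odds = 0.01/0.99 = 1/99.
Require 0.6ⁿ ≤ 1/99 ÷ (13/7) = 7/1287.
0.6¹⁰ = 59049/9765625 is still above 7/1287 but 0.6¹¹ = 177147/48828125 is at or below it, so n = 11.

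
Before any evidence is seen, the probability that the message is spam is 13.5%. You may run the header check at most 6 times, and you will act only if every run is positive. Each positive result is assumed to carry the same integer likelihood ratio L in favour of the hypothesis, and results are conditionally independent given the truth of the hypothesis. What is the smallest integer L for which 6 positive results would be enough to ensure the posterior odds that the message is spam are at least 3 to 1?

Prior odds = 0.135/0.865 = 27/173.
Target odds = 3.
Need L⁶ ≥ 3 ÷ (27/173) = 173/9.
1⁶ = 1 < 173/9 ≤ 64 = 2⁶, so L = 2.

2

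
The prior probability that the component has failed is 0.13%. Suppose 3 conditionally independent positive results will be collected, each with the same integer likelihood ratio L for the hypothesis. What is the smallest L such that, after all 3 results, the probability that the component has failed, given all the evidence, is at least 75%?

14

Prior odds = 0.0013/0.9987 = 13/9987.
Target odds = 0.75/0.25 = 3.
Need L³ ≥ 3 ÷ (13/9987) = 29961/13.
13³ = 2197 < 29961/13 ≤ 2744 = 14³, so L = 14.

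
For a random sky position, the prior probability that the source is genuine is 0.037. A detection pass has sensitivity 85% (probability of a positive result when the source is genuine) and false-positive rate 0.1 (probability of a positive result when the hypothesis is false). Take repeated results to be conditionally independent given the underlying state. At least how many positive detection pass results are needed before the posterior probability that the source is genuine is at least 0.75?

Prior odds = 0.037/0.963 = 37/963.
Likelihood ratio of a positive result = 0.85/0.1 = 8.5.
Target posterior odds = 0.75/0.25 = 3.
Need (37/963) × 8.5ⁿ ≥ 3, i.e. 8.5ⁿ ≥ 2889/37.
8.5² = 72.25 falls short of 2889/37 but 8.5³ = 614.125 reaches it, so n = 3.

3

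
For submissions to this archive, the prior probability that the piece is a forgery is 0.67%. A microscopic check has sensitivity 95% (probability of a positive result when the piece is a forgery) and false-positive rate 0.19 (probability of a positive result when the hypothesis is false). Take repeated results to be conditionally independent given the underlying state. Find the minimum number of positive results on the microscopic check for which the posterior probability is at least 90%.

5

Prior odds = 0.0067/0.9933 = 67/9933.
Likelihood ratio of a positive result = 0.95/0.19 = 5.
Target posterior odds = 0.9/0.1 = 9.
Need (67/9933) × 5ⁿ ≥ 9, i.e. 5ⁿ ≥ 89397/67.
5⁴ = 625 falls short of 89397/67 but 5⁵ = 3125 reaches it, so n = 5.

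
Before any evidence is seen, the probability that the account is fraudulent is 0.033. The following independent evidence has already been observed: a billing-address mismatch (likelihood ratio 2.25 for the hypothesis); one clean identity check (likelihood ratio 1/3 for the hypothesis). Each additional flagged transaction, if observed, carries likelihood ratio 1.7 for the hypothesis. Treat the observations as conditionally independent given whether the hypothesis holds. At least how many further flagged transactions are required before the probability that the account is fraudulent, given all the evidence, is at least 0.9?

Prior odds = 0.033/0.967 = 33/967.
Combined Bayes factor of the evidence already in hand = 2.25 × (1/3) = 0.75.
Odds after that evidence = (33/967) × 0.75 = 99/3868.
Target odds = 0.9/0.1 = 9.
Need 1.7ⁿ ≥ 9 ÷ (99/3868) = 3868/11.
1.7¹¹ ≈342.719 falls short of 3868/11 but 1.7¹² ≈582.622 reaches it, so n = 12.

12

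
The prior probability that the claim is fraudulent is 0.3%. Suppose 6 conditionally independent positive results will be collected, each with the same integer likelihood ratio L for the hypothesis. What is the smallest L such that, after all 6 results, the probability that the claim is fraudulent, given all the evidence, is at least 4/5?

Prior odds = 0.003/0.997 = 3/997.
Target odds = 0.8/0.2 = 4.
Need L⁶ ≥ 4 ÷ (3/997) = 3988/3.
3⁶ = 729 < 3988/3 ≤ 4096 = 4⁶, so L = 4.

4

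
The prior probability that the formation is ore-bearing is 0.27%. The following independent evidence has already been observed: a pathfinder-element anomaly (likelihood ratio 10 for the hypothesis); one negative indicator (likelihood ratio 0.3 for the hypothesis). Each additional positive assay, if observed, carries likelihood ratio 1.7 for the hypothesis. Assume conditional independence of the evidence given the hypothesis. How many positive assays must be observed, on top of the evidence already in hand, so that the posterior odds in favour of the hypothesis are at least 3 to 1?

12

Prior odds = 0.0027/0.9973 = 27/9973.
Combined Bayes factor of the evidence already in hand = 10 × 0.3 = 3.
Odds after that evidence = (27/9973) × 3 = 81/9973.
Target odds = 3.
Need 1.7ⁿ ≥ 3 ÷ (81/9973) = 9973/27.
1.7¹¹ ≈342.719 falls short of 9973/27 but 1.7¹² ≈582.622 reaches it, so n = 12.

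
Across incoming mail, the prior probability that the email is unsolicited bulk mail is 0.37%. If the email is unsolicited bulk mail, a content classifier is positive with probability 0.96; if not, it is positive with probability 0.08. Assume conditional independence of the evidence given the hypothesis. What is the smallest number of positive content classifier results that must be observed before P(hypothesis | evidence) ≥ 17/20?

Prior odds: 0.0037 ÷ 0.9963 = 37/9963.
Likelihood ratio of a positive = 0.96/0.08 = 12.
Target posterior odds = 0.85/0.15 = 17/3.
Require 12ⁿ ≥ 17/3 ÷ (37/9963) = 56457/37.
12² = 144 falls short of 56457/37 but 12³ = 1728 reaches it, so n = 3.

3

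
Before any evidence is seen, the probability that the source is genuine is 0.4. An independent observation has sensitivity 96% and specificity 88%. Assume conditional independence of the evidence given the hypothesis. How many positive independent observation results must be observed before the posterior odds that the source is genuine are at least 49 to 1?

Prior odds: 0.4 ÷ 0.6 = 2/3.
False-positive rate = 1 − 0.88 = 0.12; likelihood ratio of a positive = 0.96/0.12 = 8.
Target odds = 49.
Need (2/3) × 8ⁿ ≥ 49, i.e. 8ⁿ ≥ 73.5.
8² = 64 falls short of 73.5 but 8³ = 512 reaches it, so n = 3.

3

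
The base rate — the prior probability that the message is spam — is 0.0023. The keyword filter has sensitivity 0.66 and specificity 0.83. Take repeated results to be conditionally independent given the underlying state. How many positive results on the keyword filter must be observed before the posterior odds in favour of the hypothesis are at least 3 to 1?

6

Prior odds: 0.0023 ÷ 0.9977 = 23/9977.
False-positive rate = 1 − 0.83 = 0.17; likelihood ratio of a positive = 0.66/0.17 = 66/17.
Target odds = 3.
Require (66/17)ⁿ ≥ 3 ÷ (23/9977) = 29931/23.
(66/17)⁵ ≈882.013 falls short of 29931/23 but (66/17)⁶ ≈3424.29 reaches it, so n = 6.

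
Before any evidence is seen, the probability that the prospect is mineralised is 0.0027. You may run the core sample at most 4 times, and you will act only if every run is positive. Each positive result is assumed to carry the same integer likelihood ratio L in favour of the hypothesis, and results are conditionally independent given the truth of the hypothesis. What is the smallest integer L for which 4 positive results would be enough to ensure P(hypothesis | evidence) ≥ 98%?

Prior odds = 0.0027/0.9973 = 27/9973.
Target odds = 0.98/0.02 = 49.
Need L⁴ ≥ 49 ÷ (27/9973) = 488677/27.
11⁴ = 14641 < 488677/27 ≤ 20736 = 12⁴, so L = 12.

12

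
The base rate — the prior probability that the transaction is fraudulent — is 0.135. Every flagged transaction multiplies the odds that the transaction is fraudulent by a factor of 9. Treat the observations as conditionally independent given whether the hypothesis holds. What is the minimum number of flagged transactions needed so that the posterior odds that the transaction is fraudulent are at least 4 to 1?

Prior odds: 0.135 ÷ 0.865 = 27/173.
Likelihood ratio per flagged transaction = 9.
Target odds = 4.
Need (27/173) × 9ⁿ ≥ 4, i.e. 9ⁿ ≥ 692/27.
9¹ = 9 falls short of 692/27 but 9² = 81 reaches it, so n = 2.

2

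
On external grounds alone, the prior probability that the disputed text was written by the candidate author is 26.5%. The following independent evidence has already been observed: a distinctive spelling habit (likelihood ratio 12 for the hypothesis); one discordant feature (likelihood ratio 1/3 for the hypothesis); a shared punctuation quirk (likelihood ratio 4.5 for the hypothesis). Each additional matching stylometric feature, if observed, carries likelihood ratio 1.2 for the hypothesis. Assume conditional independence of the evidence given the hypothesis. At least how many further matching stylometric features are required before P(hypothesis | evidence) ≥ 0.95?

Prior odds = 0.265/0.735 = 53/147.
Combined Bayes factor of the evidence already in hand = 12 × (1/3) × 4.5 = 18.
Odds after that evidence = (53/147) × 18 = 318/49.
Target odds = 0.95/0.05 = 19.
Need 1.2ⁿ ≥ 19 ÷ (318/49) = 931/318.
1.2⁵ = 2.48832 falls short of 931/318 but 1.2⁶ = 46656/15625 reaches it, so n = 6.

6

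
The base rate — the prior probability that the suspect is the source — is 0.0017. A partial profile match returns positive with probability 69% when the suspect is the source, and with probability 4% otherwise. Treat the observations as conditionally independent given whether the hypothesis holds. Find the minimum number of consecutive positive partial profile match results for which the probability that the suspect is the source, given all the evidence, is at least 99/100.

4

Prior odds: 0.0017 ÷ 0.9983 = 17/9983.
Likelihood ratio of a positive result = 0.69/0.04 = 17.25.
Target odds: 0.99 ÷ 0.01 = 99.
Need (17/9983) × 17.25ⁿ ≥ 99, i.e. 17.25ⁿ ≥ 988317/17.
17.25³ = 5132.953125 falls short of 988317/17 but 17.25⁴ = 22667121/256 reaches it, so n = 4.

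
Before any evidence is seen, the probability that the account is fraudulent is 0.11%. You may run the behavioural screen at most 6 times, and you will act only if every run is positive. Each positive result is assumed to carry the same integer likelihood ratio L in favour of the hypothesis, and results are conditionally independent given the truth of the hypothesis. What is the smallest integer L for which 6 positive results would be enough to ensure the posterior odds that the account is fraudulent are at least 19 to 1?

Prior odds = 0.0011/0.9989 = 11/9989.
Target odds = 19.
Need L⁶ ≥ 19 ÷ (11/9989) = 189791/11.
5⁶ = 15625 < 189791/11 ≤ 46656 = 6⁶, so L = 6.

6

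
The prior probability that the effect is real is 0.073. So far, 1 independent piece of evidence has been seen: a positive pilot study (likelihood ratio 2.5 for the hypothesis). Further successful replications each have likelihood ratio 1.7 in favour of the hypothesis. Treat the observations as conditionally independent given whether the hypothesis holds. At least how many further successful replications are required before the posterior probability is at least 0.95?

Prior odds = 0.073/0.927 = 73/927.
Bayes factor of the evidence already in hand = 2.5.
Odds after that evidence = (73/927) × 2.5 = 365/1854.
Target odds = 0.95/0.05 = 19.
Need 1.7ⁿ ≥ 19 ÷ (365/1854) = 35226/365.
1.7⁸ ≈69.7576 falls short of 35226/365 but 1.7⁹ ≈118.588 reaches it, so n = 9.

9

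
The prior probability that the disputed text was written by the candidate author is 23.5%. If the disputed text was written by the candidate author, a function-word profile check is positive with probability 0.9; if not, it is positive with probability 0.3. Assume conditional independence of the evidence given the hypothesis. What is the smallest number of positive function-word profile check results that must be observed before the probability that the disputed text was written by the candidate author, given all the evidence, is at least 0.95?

Prior odds = 0.235/0.765 = 47/153.
Likelihood ratio of a positive = 0.9/0.3 = 3.
Target odds: 0.95 ÷ 0.05 = 19.
Require 3ⁿ ≥ 19 ÷ (47/153) = 2907/47.
3³ = 27 falls short of 2907/47 but 3⁴ = 81 reaches it, so n = 4.

4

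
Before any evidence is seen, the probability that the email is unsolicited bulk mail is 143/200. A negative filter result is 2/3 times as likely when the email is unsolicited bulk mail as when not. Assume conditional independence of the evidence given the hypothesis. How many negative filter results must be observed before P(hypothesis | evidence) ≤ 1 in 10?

8

Prior odds: 0.715 ÷ 0.285 = 143/57.
Likelihood ratio per negative filter result = 2/3.
Target odds: 0.1 ÷ 0.9 = 1/9.
Need (143/57) × (2/3)ⁿ ≤ 1/9, i.e. (2/3)ⁿ ≤ 19/429.
(2/3)⁷ = 128/2187 is still above 19/429 but (2/3)⁸ = 256/6561 is at or below it, so n = 8.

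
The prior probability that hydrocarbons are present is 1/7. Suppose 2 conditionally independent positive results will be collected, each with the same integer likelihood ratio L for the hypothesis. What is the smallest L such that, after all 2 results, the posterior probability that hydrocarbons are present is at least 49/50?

18

Prior odds = (1/7)/(6/7) = 1/6.
Target odds = 0.98/0.02 = 49.
Need L² ≥ 49 ÷ (1/6) = 294.
17² = 289 < 294 ≤ 324 = 18², so L = 18.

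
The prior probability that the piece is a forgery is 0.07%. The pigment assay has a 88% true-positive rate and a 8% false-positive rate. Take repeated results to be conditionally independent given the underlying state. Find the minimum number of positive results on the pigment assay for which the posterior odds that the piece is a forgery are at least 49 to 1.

Prior odds: 0.0007 ÷ 0.9993 = 7/9993.
Likelihood ratio of a positive result = 0.88/0.08 = 11.
Target odds = 49.
Require 11ⁿ ≥ 49 ÷ (7/9993) = 69951.
11⁴ = 14641 falls short of 69951 but 11⁵ = 161051 reaches it, so n = 5.

5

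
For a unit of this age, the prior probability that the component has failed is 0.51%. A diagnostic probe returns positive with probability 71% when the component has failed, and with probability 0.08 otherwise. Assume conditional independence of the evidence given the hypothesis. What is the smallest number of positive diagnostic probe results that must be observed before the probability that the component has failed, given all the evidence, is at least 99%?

5

Prior odds = 0.0051/0.9949 = 51/9949.
Likelihood ratio of a positive result = 0.71/0.08 = 8.875.
Target odds: 0.99 ÷ 0.01 = 99.
Need (51/9949) × 8.875ⁿ ≥ 99, i.e. 8.875ⁿ ≥ 328317/17.
8.875⁴ = 25411681/4096 falls short of 328317/17 but 8.875⁵ ≈55060.7 reaches it, so n = 5.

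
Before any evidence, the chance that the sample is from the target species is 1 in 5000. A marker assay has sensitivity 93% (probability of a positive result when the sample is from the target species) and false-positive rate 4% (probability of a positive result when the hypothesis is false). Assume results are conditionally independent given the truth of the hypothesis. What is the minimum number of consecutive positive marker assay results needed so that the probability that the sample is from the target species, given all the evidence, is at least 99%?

5

Prior odds: 0.0002 ÷ 0.9998 = 1/4999.
Likelihood ratio of a positive result = 0.93/0.04 = 23.25.
Target posterior odds = 0.99/0.01 = 99.
Require 23.25ⁿ ≥ 99 ÷ (1/4999) = 494901.
23.25⁴ = 74805201/256 falls short of 494901 but 23.25⁵ ≈6.79383e+06 reaches it, so n = 5.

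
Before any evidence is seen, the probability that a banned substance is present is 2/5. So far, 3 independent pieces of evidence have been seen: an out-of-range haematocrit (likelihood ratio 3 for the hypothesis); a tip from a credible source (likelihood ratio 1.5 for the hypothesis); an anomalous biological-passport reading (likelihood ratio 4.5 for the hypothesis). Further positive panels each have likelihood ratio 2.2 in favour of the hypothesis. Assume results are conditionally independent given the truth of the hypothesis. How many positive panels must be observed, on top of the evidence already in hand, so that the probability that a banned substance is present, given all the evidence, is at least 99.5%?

4

Prior odds = 0.4/0.6 = 2/3.
Combined Bayes factor of the evidence already in hand = 3 × 1.5 × 4.5 = 20.25.
Odds after that evidence = (2/3) × 20.25 = 13.5.
Target odds = 0.995/0.005 = 199.
Need 2.2ⁿ ≥ 199 ÷ 13.5 = 398/27.
2.2³ = 10.648 falls short of 398/27 but 2.2⁴ = 23.4256 reaches it, so n = 4.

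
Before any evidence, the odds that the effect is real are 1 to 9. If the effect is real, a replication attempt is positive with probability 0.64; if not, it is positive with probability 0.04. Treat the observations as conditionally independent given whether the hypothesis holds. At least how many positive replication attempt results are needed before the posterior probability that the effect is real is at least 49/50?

Prior odds = 1/9.
Likelihood ratio of a positive = 0.64/0.04 = 16.
Target posterior odds = 0.98/0.02 = 49.
Need (1/9) × 16ⁿ ≥ 49, i.e. 16ⁿ ≥ 441.
16² = 256 falls short of 441 but 16³ = 4096 reaches it, so n = 3.

3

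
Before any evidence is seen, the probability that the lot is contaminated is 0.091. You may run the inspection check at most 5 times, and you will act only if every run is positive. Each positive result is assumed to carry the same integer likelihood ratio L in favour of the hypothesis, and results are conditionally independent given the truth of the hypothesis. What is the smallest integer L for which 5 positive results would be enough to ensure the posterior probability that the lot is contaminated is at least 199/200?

5

Prior odds = 0.091/0.909 = 91/909.
Target odds = 0.995/0.005 = 199.
Need L⁵ ≥ 199 ÷ (91/909) = 180891/91.
4⁵ = 1024 < 180891/91 ≤ 3125 = 5⁵, so L = 5.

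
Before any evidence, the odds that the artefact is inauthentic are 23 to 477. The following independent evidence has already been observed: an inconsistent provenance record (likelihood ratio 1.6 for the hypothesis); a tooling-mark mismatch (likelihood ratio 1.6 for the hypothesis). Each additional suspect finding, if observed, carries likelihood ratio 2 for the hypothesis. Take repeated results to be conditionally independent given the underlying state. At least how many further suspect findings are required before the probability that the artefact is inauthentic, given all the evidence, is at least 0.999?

13

Prior odds = 23/477.
Combined Bayes factor of the evidence already in hand = 1.6 × 1.6 = 2.56.
Odds after that evidence = (23/477) × 2.56 = 1472/11925.
Target odds = 0.999/0.001 = 999.
Need 2ⁿ ≥ 999 ÷ (1472/11925) = 11913075/1472.
2¹² = 4096 falls short of 11913075/1472 but 2¹³ = 8192 reaches it, so n = 13.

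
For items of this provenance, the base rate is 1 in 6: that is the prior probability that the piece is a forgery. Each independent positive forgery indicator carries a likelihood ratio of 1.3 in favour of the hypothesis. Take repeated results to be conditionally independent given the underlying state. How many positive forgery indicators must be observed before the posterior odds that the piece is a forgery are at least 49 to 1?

21

Prior odds: (1/6) ÷ (5/6) = 0.2.
Likelihood ratio per positive forgery indicator = 1.3.
Target odds = 49.
Require 1.3ⁿ ≥ 49 ÷ 0.2 = 245.
1.3²⁰ ≈190.05 falls short of 245 but 1.3²¹ ≈247.065 reaches it, so n = 21.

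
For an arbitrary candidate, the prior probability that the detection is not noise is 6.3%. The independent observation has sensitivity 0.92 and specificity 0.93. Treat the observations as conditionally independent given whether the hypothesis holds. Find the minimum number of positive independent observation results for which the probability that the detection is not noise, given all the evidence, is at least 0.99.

Prior odds: 0.063 ÷ 0.937 = 63/937.
False-positive rate = 1 − 0.93 = 0.07; likelihood ratio of a positive = 0.92/0.07 = 92/7.
Target odds: 0.99 ÷ 0.01 = 99.
Need (63/937) × (92/7)ⁿ ≥ 99, i.e. (92/7)ⁿ ≥ 10307/7.
(92/7)² = 8464/49 falls short of 10307/7 but (92/7)³ = 778688/343 reaches it, so n = 3.

3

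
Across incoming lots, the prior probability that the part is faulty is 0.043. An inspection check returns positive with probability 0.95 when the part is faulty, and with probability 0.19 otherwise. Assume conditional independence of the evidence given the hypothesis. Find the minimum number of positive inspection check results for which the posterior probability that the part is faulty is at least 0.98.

5

Prior odds: 0.043 ÷ 0.957 = 43/957.
Likelihood ratio of a positive result = 0.95/0.19 = 5.
Target posterior odds = 0.98/0.02 = 49.
Need (43/957) × 5ⁿ ≥ 49, i.e. 5ⁿ ≥ 46893/43.
5⁴ = 625 falls short of 46893/43 but 5⁵ = 3125 reaches it, so n = 5.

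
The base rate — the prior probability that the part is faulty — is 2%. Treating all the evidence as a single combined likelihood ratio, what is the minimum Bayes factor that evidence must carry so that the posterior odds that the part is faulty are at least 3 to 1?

147

Prior odds = 0.02/0.98 = 1/49.
Target odds = 3.
Required Bayes factor = 3 ÷ (1/49) = 147.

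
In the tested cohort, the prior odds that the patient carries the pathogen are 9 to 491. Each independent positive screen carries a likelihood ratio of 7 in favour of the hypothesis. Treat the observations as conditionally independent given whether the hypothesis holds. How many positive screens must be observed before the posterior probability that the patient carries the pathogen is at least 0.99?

Prior odds = 9/491.
Likelihood ratio per positive screen = 7.
Target odds: 0.99 ÷ 0.01 = 99.
Require 7ⁿ ≥ 99 ÷ (9/491) = 5401.
7⁴ = 2401 falls short of 5401 but 7⁵ = 16807 reaches it, so n = 5.

5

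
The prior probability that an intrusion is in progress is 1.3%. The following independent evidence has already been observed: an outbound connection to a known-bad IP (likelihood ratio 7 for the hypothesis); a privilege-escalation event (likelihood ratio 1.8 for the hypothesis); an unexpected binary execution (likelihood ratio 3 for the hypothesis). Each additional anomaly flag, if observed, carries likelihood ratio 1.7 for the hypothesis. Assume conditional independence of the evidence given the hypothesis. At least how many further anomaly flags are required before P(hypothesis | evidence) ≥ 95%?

Prior odds = 0.013/0.987 = 13/987.
Combined Bayes factor of the evidence already in hand = 7 × 1.8 × 3 = 37.8.
Odds after that evidence = (13/987) × 37.8 = 117/235.
Target odds = 0.95/0.05 = 19.
Need 1.7ⁿ ≥ 19 ÷ (117/235) = 4465/117.
1.7⁶ = 24137569/1000000 falls short of 4465/117 but 1.7⁷ = 410338673/10000000 reaches it, so n = 7.

7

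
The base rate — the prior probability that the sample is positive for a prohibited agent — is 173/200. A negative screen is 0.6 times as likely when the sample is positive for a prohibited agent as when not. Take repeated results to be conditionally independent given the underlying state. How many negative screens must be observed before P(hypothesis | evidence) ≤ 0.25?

6

Prior odds: 0.865 ÷ 0.135 = 173/27.
Likelihood ratio per negative screen = 0.6.
Target odds: 0.25 ÷ 0.75 = 1/3.
Require 0.6ⁿ ≤ 1/3 ÷ (173/27) = 9/173.
0.6⁵ = 0.07776 is still above 9/173 but 0.6⁶ = 729/15625 is at or below it, so n = 6.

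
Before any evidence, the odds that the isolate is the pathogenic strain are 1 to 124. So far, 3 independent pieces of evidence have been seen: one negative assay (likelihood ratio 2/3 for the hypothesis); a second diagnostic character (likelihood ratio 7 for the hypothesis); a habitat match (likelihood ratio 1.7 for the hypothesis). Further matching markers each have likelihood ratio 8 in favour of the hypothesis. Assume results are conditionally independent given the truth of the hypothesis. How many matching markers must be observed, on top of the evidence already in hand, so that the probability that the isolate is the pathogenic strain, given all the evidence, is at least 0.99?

Prior odds = 1/124.
Combined Bayes factor of the evidence already in hand = (2/3) × 7 × 1.7 = 119/15.
Odds after that evidence = (1/124) × 119/15 = 119/1860.
Target odds = 0.99/0.01 = 99.
Need 8ⁿ ≥ 99 ÷ (119/1860) = 184140/119.
8³ = 512 falls short of 184140/119 but 8⁴ = 4096 reaches it, so n = 4.

4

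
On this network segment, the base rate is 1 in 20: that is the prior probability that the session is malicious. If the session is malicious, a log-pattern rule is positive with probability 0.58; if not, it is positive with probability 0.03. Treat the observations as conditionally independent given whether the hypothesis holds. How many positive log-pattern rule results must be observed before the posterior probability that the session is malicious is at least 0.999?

Prior odds = 0.05/0.95 = 1/19.
Likelihood ratio of a positive = 0.58/0.03 = 58/3.
Target odds: 0.999 ÷ 0.001 = 999.
Need (1/19) × (58/3)ⁿ ≥ 999, i.e. (58/3)ⁿ ≥ 18981.
(58/3)³ = 195112/27 falls short of 18981 but (58/3)⁴ = 11316496/81 reaches it, so n = 4.

4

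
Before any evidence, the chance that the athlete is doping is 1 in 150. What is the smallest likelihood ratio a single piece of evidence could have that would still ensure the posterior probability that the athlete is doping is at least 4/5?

596

Prior odds = (1/150)/(149/150) = 1/149.
Target odds = 0.8/0.2 = 4.
Required Bayes factor = 4 ÷ (1/149) = 596.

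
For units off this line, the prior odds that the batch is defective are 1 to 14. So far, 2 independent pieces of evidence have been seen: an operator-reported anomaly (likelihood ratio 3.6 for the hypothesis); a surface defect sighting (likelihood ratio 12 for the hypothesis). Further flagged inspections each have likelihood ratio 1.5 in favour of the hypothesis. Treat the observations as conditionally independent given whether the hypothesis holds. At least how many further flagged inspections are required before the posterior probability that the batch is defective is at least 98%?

7

Prior odds = 1/14.
Combined Bayes factor of the evidence already in hand = 3.6 × 12 = 43.2.
Odds after that evidence = (1/14) × 43.2 = 108/35.
Target odds = 0.98/0.02 = 49.
Need 1.5ⁿ ≥ 49 ÷ (108/35) = 1715/108.
1.5⁶ = 11.390625 falls short of 1715/108 but 1.5⁷ = 17.0859375 reaches it, so n = 7.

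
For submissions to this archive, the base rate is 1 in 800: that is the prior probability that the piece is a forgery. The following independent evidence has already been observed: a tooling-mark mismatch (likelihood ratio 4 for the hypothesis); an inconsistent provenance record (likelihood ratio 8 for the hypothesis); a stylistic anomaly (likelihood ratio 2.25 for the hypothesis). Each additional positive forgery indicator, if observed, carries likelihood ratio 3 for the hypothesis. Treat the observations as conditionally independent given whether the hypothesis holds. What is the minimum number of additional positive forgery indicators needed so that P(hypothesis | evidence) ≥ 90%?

Prior odds = 0.00125/0.99875 = 1/799.
Combined Bayes factor of the evidence already in hand = 4 × 8 × 2.25 = 72.
Odds after that evidence = (1/799) × 72 = 72/799.
Target odds = 0.9/0.1 = 9.
Need 3ⁿ ≥ 9 ÷ (72/799) = 99.875.
3⁴ = 81 falls short of 99.875 but 3⁵ = 243 reaches it, so n = 5.

5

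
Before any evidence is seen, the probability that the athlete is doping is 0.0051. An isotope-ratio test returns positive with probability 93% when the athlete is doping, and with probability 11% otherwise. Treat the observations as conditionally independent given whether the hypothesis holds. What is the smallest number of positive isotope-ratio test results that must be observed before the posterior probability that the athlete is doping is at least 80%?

4

Prior odds = 0.0051/0.9949 = 51/9949.
Likelihood ratio of a positive result = 0.93/0.11 = 93/11.
Target posterior odds = 0.8/0.2 = 4.
Need (51/9949) × (93/11)ⁿ ≥ 4, i.e. (93/11)ⁿ ≥ 39796/51.
(93/11)³ = 804357/1331 falls short of 39796/51 but (93/11)⁴ = 74805201/14641 reaches it, so n = 4.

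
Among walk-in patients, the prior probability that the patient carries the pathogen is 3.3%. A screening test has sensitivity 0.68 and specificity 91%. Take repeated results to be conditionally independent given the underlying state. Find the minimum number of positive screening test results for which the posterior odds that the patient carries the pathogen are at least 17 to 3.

Prior odds: 0.033 ÷ 0.967 = 33/967.
False-positive rate = 1 − 0.91 = 0.09; likelihood ratio of a positive = 0.68/0.09 = 68/9.
Target odds = 17/3.
Need (33/967) × (68/9)ⁿ ≥ 17/3, i.e. (68/9)ⁿ ≥ 16439/99.
(68/9)² = 4624/81 falls short of 16439/99 but (68/9)³ = 314432/729 reaches it, so n = 3.

3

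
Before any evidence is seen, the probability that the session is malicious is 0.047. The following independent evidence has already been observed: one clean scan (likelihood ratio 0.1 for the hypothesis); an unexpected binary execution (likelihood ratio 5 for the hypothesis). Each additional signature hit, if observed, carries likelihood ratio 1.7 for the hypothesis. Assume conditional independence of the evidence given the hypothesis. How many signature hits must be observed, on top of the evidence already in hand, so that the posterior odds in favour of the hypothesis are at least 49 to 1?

15

Prior odds = 0.047/0.953 = 47/953.
Combined Bayes factor of the evidence already in hand = 0.1 × 5 = 0.5.
Odds after that evidence = (47/953) × 0.5 = 47/1906.
Target odds = 49.
Need 1.7ⁿ ≥ 49 ÷ (47/1906) = 93394/47.
1.7¹⁴ ≈1683.78 falls short of 93394/47 but 1.7¹⁵ ≈2862.42 reaches it, so n = 15.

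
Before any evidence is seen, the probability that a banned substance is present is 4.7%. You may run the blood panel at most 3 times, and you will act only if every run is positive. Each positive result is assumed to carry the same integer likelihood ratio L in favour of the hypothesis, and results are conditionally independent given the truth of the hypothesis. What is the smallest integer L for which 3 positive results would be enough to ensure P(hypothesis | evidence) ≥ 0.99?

Prior odds = 0.047/0.953 = 47/953.
Target odds = 0.99/0.01 = 99.
Need L³ ≥ 99 ÷ (47/953) = 94347/47.
12³ = 1728 < 94347/47 ≤ 2197 = 13³, so L = 13.

13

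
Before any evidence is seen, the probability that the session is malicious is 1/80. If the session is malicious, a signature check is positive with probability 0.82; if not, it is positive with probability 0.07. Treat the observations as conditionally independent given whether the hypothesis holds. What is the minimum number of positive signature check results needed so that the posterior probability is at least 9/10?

3

Prior odds = 0.0125/0.9875 = 1/79.
Likelihood ratio of a positive = 0.82/0.07 = 82/7.
Target odds: 0.9 ÷ 0.1 = 9.
Need (1/79) × (82/7)ⁿ ≥ 9, i.e. (82/7)ⁿ ≥ 711.
(82/7)² = 6724/49 falls short of 711 but (82/7)³ = 551368/343 reaches it, so n = 3.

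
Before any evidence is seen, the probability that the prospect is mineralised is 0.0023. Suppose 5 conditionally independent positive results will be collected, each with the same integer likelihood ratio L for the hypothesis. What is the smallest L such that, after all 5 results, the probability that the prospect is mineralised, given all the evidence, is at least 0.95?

Prior odds = 0.0023/0.9977 = 23/9977.
Target odds = 0.95/0.05 = 19.
Need L⁵ ≥ 19 ÷ (23/9977) = 189563/23.
6⁵ = 7776 < 189563/23 ≤ 16807 = 7⁵, so L = 7.

7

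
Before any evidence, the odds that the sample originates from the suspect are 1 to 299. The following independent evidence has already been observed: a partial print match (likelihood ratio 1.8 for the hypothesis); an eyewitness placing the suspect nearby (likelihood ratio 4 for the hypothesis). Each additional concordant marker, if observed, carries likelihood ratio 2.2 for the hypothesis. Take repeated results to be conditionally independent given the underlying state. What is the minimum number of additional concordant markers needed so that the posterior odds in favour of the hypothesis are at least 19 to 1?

9

Prior odds = 1/299.
Combined Bayes factor of the evidence already in hand = 1.8 × 4 = 7.2.
Odds after that evidence = (1/299) × 7.2 = 36/1495.
Target odds = 19.
Need 2.2ⁿ ≥ 19 ÷ (36/1495) = 28405/36.
2.2⁸ = 214358881/390625 falls short of 28405/36 but 2.2⁹ ≈1207.27 reaches it, so n = 9.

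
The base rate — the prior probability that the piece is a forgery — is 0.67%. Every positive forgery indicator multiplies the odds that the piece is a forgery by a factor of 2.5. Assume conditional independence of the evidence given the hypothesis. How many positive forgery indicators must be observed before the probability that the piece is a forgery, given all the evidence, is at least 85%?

8

Prior odds: 0.0067 ÷ 0.9933 = 67/9933.
Likelihood ratio per positive forgery indicator = 2.5.
Target posterior odds = 0.85/0.15 = 17/3.
Require 2.5ⁿ ≥ 17/3 ÷ (67/9933) = 56287/67.
2.5⁷ = 610.3515625 falls short of 56287/67 but 2.5⁸ = 390625/256 reaches it, so n = 8.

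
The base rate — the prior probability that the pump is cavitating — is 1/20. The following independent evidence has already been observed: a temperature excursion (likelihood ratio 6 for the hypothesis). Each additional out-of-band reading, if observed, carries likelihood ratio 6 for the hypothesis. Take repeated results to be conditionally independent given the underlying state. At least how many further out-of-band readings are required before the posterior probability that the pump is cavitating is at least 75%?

2

Prior odds = 0.05/0.95 = 1/19.
Bayes factor of the evidence already in hand = 6.
Odds after that evidence = (1/19) × 6 = 6/19.
Target odds = 0.75/0.25 = 3.
Need 6ⁿ ≥ 3 ÷ (6/19) = 9.5.
6¹ = 6 falls short of 9.5 but 6² = 36 reaches it, so n = 2.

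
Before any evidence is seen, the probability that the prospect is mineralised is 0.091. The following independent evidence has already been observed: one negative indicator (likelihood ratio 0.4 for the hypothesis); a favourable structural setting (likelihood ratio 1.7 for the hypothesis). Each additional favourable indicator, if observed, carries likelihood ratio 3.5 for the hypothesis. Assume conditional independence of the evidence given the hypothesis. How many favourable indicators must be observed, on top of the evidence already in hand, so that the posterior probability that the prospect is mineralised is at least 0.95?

Prior odds = 0.091/0.909 = 91/909.
Combined Bayes factor of the evidence already in hand = 0.4 × 1.7 = 0.68.
Odds after that evidence = (91/909) × 0.68 = 1547/22725.
Target odds = 0.95/0.05 = 19.
Need 3.5ⁿ ≥ 19 ÷ (1547/22725) = 431775/1547.
3.5⁴ = 150.0625 falls short of 431775/1547 but 3.5⁵ = 525.21875 reaches it, so n = 5.

5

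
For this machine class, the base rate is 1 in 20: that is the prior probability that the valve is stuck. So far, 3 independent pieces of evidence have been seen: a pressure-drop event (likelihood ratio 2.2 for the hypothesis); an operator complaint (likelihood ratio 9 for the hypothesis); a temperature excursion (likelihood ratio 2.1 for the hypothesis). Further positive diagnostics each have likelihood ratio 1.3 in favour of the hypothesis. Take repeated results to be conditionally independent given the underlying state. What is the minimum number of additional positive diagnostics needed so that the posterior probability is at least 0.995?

Prior odds = 0.05/0.95 = 1/19.
Combined Bayes factor of the evidence already in hand = 2.2 × 9 × 2.1 = 41.58.
Odds after that evidence = (1/19) × 41.58 = 2079/950.
Target odds = 0.995/0.005 = 199.
Need 1.3ⁿ ≥ 199 ÷ (2079/950) = 189050/2079.
1.3¹⁷ ≈86.5042 falls short of 189050/2079 but 1.3¹⁸ ≈112.455 reaches it, so n = 18.

18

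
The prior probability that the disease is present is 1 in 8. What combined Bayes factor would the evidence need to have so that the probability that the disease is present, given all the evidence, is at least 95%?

133

Prior odds = 0.125/0.875 = 1/7.
Target odds = 0.95/0.05 = 19.
Required Bayes factor = 19 ÷ (1/7) = 133.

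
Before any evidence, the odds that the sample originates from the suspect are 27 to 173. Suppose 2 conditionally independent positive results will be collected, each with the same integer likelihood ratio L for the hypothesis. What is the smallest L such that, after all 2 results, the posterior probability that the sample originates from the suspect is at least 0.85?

7

Prior odds = 27/173.
Target odds = 0.85/0.15 = 17/3.
Need L² ≥ 17/3 ÷ (27/173) = 2941/81.
6² = 36 < 2941/81 ≤ 49 = 7², so L = 7.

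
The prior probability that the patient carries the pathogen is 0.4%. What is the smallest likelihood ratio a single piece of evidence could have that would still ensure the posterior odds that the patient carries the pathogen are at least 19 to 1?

4731

Prior odds = 0.004/0.996 = 1/249.
Target odds = 19.
Required Bayes factor = 19 ÷ (1/249) = 4731.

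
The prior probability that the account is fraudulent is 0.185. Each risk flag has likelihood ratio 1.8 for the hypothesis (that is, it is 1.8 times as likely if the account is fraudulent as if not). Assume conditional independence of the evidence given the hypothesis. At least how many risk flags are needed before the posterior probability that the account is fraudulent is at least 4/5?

Prior odds: 0.185 ÷ 0.815 = 37/163.
Likelihood ratio per risk flag = 1.8.
Target odds: 0.8 ÷ 0.2 = 4.
Need (37/163) × 1.8ⁿ ≥ 4, i.e. 1.8ⁿ ≥ 652/37.
1.8⁴ = 10.4976 falls short of 652/37 but 1.8⁵ = 18.89568 reaches it, so n = 5.

5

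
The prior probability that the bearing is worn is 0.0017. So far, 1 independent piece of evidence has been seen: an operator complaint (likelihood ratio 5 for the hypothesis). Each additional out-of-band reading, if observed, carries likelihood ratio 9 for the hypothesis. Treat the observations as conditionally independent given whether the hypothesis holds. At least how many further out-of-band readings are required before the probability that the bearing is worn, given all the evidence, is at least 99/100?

Prior odds = 0.0017/0.9983 = 17/9983.
Bayes factor of the evidence already in hand = 5.
Odds after that evidence = (17/9983) × 5 = 85/9983.
Target odds = 0.99/0.01 = 99.
Need 9ⁿ ≥ 99 ÷ (85/9983) = 988317/85.
9⁴ = 6561 falls short of 988317/85 but 9⁵ = 59049 reaches it, so n = 5.

5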